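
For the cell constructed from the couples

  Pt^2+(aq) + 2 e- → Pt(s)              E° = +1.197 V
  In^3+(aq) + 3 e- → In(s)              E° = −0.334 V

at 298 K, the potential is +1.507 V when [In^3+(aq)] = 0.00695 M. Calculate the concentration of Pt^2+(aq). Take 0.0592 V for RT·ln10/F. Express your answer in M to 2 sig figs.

Pt²⁺/Pt is the cathode (higher E°); E°cell = +1.197 − (−0.334) = +1.531 V with n = 6.
Since E = E° − (0.0592/n)·log Q, log Q = n(E° − E)/0.0592 = 2.432.
For 3 Pt^2+(aq) + 2 In(s) → 3 Pt(s) + 2 In^3+(aq), the reaction quotient is Q = [In^3+(aq)]^2 / [Pt^2+(aq)]^3.
Substituting the known concentrations and solving, log [Pt^2+(aq)] = −2.249 and [Pt^2+(aq)] = 0.0056 M.

0.0056 M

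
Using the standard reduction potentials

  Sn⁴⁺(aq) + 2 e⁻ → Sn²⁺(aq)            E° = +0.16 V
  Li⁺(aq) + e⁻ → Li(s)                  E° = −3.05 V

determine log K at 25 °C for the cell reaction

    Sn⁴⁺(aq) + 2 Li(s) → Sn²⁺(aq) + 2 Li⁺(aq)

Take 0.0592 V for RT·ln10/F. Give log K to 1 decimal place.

The Sn⁴⁺/Sn²⁺ couple is reduced (cathode); E°cell = +0.16 − (−3.05) = +3.21 V with n = 2.
At equilibrium E = 0, so log K = nE°cell / 0.0592 = (2)(+3.21) / 0.0592 = 108.4.

log K = 108.4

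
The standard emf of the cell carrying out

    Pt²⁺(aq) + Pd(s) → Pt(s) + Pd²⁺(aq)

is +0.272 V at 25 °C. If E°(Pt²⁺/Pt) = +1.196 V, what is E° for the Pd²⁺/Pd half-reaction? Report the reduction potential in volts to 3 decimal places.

+0.924 V

In the reaction as written the Pt²⁺/Pt couple is reduced (cathode) and Pd²⁺/Pd is oxidized (anode), so E°cell = E°(Pt²⁺/Pt) − E°(Pd²⁺/Pd).
E°(Pd²⁺/Pd) = E°(cathode) − E°cell = +1.196 − (+0.272) = +0.924 V.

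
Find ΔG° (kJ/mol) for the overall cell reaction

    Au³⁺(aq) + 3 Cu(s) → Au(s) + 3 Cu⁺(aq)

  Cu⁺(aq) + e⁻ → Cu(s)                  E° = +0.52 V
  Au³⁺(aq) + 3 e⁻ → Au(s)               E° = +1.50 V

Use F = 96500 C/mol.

−284 kJ/mol

In the reaction as written Au³⁺(aq) is reduced, so the Au³⁺/Au couple is the cathode and Cu⁺/Cu is the anode.
E°cell = +1.50 − (+0.52) = +0.98 V; balancing electrons gives n = 3.
ΔG° = −nFE°cell = −(3)(96500)(+0.98) J/mol = −284 kJ/mol.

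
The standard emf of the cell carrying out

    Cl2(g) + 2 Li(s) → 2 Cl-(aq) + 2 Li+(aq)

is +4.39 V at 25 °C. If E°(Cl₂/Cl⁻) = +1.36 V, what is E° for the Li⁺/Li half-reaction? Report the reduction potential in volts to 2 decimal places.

In the reaction as written the Cl₂/Cl⁻ couple is reduced (cathode) and Li⁺/Li is oxidized (anode), so E°cell = E°(Cl₂/Cl⁻) − E°(Li⁺/Li).
E°(Li⁺/Li) = E°(cathode) − E°cell = +1.36 − (+4.39) = −3.03 V.

−3.03 V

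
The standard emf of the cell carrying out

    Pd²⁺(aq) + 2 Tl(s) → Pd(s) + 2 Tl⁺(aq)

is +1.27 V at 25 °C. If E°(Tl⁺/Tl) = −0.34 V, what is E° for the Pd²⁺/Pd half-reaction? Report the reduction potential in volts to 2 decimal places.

+0.93 V

In the reaction as written the Pd²⁺/Pd couple is reduced (cathode) and Tl⁺/Tl is oxidized (anode), so E°cell = E°(Pd²⁺/Pd) − E°(Tl⁺/Tl).
E°(Pd²⁺/Pd) = E°cell + E°(anode) = +1.27 + (−0.34) = +0.93 V.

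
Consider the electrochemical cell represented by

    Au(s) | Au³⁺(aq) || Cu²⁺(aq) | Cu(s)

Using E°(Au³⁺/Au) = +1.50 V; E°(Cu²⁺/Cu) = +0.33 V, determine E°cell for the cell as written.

−1.17 V

By convention the left-hand electrode in cell notation is the anode (oxidation) and the right-hand electrode is the cathode (reduction).
E°cell = E°(right) − E°(left) = +0.33 − (+1.50) = −1.17 V.
The negative sign shows that, as written, the cell would require an external voltage to drive the reaction.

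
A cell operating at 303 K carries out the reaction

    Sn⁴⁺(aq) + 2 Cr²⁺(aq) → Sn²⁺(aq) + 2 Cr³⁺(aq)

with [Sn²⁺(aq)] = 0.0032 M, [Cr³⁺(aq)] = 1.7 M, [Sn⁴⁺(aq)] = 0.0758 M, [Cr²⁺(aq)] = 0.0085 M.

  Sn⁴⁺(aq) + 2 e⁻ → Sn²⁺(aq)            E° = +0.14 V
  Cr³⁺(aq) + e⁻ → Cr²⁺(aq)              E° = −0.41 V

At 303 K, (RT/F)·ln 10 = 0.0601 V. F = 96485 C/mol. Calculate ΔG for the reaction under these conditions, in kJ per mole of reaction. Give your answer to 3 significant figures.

−87.4 kJ/mol

The standard cell potential is +0.14 − (−0.41) = +0.55 V, with n = 2 electrons in the balanced equation.
The reaction quotient is ([Sn²⁺(aq)]·[Cr³⁺(aq)]^2) / ([Sn⁴⁺(aq)]·[Cr²⁺(aq)]^2) = 1.69×10^3; by Nernst, E = +0.55 − (0.0601/2)(3.228) = +0.4530 V.
ΔG = −nFE = −(2)(96485)(+0.4530) J/mol = −87.4 kJ/mol.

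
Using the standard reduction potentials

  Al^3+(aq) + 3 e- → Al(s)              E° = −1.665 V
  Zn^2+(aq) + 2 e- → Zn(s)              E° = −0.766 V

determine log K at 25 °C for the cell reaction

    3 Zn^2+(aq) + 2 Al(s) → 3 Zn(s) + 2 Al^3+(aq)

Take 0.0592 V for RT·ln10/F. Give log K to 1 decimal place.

log K = 91.1

The Zn²⁺/Zn couple is reduced (cathode); E°cell = −0.766 − (−1.665) = +0.899 V with n = 6.
At equilibrium E = 0, so log K = nE°cell / 0.0592 = (6)(+0.899) / 0.0592 = 91.1.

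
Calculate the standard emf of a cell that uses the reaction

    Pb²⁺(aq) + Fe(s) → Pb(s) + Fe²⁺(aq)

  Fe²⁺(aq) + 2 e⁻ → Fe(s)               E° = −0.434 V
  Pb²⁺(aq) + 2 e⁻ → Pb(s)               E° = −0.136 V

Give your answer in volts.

+0.298 V

Pb²⁺(aq) gains electrons, so the Pb²⁺/Pb couple is the cathode; the Fe²⁺/Fe couple is the anode.
E°cell = E°(cathode) − E°(anode) = −0.136 − (−0.434) = +0.298 V.
The positive value indicates the reaction is spontaneous as written.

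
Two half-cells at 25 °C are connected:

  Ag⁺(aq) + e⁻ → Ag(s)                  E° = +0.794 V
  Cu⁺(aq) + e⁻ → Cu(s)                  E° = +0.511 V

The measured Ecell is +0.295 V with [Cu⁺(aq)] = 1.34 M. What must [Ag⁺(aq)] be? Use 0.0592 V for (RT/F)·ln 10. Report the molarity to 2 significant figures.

2.1 M

The Ag⁺/Ag couple has the larger reduction potential, so it is the cathode: E°cell = +0.794 − (+0.511) = +0.283 V and n = 1.
From the Nernst equation, log Q = n(E° − E)/0.0592 = 1·(+0.283 − (+0.295))/0.0592 = −0.203.
The balanced reaction is Ag⁺(aq) + Cu(s) → Ag(s) + Cu⁺(aq), so Q = [Cu⁺(aq)] / [Ag⁺(aq)].
Solving for the unknown gives log [Ag⁺(aq)] = 0.330, so [Ag⁺(aq)] ≈ 2.1 M.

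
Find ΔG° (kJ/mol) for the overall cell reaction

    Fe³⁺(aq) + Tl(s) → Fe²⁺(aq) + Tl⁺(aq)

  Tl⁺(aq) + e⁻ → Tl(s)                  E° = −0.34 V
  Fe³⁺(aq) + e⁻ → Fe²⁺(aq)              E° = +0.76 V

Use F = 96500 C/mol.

−106 kJ/mol

In the reaction as written Fe³⁺(aq) is reduced, so the Fe³⁺/Fe²⁺ couple is the cathode and Tl⁺/Tl is the anode.
E°cell = +0.76 − (−0.34) = +1.10 V; balancing electrons gives n = 1.
ΔG° = −nFE°cell = −(1)(96500)(+1.10) J/mol = −106 kJ/mol.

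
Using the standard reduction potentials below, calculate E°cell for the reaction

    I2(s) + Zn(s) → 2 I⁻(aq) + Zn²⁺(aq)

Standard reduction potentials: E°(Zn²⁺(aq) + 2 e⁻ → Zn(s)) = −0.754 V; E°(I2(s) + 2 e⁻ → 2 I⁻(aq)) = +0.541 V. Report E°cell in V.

In the reaction as written, I2(s) is reduced (cathode) and Zn²⁺(aq) is produced by oxidation at the anode.
E°cell = E°(cathode) − E°(anode) = +0.541 − (−0.754) = +1.295 V.
The positive value indicates the reaction is spontaneous as written.

+1.295 V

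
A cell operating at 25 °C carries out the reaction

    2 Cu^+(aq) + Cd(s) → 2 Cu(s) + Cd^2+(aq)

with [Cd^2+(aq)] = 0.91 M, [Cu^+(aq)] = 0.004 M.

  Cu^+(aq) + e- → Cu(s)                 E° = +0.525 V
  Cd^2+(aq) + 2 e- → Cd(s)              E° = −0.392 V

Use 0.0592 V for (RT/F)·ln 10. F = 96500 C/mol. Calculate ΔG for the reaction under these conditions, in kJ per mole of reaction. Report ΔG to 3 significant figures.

−150 kJ/mol

With Cu⁺/Cu reduced at the cathode, E°cell = +0.525 − (−0.392) = +0.917 V and n = 2.
The reaction quotient is [Cd^2+(aq)] / [Cu^+(aq)]^2 = 5.69×10^4; by Nernst, E = +0.917 − (0.0592/2)(4.755) = +0.7763 V.
Then ΔG = −nFE = −2 × 96500 × +0.7763 J/mol = −150 kJ/mol.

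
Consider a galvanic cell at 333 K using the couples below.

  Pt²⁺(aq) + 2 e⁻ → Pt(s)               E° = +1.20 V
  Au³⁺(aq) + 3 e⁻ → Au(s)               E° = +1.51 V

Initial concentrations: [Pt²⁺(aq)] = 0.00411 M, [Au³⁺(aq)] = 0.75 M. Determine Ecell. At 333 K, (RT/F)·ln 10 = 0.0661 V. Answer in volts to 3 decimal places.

+0.386 V

Since E°(Au³⁺/Au) > E°(Pt²⁺/Pt), Au³⁺/Au serves as the cathode.
The standard potential is +1.51 − (+1.20) = +0.31 V and the balanced reaction transfers n = 6 electrons.
Balancing gives 2 Au³⁺(aq) + 3 Pt(s) → 2 Au(s) + 3 Pt²⁺(aq); hence Q = [Pt²⁺(aq)]^3 / [Au³⁺(aq)]^2 = 1.23×10^−7 (log Q = −6.909).
E = E° − (0.0661/n)·log Q = +0.31 − (0.0661/6)(−6.909) = +0.386 V.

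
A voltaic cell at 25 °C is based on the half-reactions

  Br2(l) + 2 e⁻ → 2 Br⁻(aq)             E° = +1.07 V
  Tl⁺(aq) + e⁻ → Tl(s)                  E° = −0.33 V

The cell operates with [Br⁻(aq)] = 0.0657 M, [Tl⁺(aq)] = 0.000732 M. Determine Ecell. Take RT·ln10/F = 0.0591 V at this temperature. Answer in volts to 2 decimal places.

Since E°(Br₂/Br⁻) > E°(Tl⁺/Tl), Br₂/Br⁻ serves as the cathode.
E°cell = E°cat − E°an = +1.07 − (−0.33) = +1.40 V; n = 2.
Balancing gives Br2(l) + 2 Tl(s) → 2 Br⁻(aq) + 2 Tl⁺(aq); hence Q = [Br⁻(aq)]^2·[Tl⁺(aq)]^2 = 2.31×10^−9 (log Q = −8.636).
By the Nernst equation, E = +1.40 − (0.0591/2)·(−8.636) = +1.66 V.

+1.66 V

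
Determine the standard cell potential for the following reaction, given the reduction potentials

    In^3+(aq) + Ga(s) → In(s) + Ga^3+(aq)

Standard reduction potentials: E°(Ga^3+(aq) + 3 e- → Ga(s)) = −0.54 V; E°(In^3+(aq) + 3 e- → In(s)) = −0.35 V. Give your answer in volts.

+0.19 V

In the reaction as written, In^3+(aq) is reduced (cathode) and Ga^3+(aq) is produced by oxidation at the anode.
E°cell = E°(cathode) − E°(anode) = −0.35 − (−0.54) = +0.19 V.
The positive value indicates the reaction is spontaneous as written.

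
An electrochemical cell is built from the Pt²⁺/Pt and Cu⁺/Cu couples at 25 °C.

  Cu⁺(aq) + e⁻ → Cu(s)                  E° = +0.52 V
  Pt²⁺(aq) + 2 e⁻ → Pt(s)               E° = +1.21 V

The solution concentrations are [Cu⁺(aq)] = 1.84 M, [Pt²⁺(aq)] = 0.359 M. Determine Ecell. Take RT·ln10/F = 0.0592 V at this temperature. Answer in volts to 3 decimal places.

+0.661 V

Pt²⁺/Pt is reduced (cathode, E° = +1.21 V) and Cu⁺/Cu is oxidized (anode).
E°cell = E°cat − E°an = +1.21 − (+0.52) = +0.69 V; n = 2.
Balancing gives Pt²⁺(aq) + 2 Cu(s) → Pt(s) + 2 Cu⁺(aq); hence Q = [Cu⁺(aq)]^2 / [Pt²⁺(aq)] = 9.43 (log Q = 0.975).
E = E° − (0.0592/n)·log Q = +0.69 − (0.0592/2)(0.975) = +0.661 V.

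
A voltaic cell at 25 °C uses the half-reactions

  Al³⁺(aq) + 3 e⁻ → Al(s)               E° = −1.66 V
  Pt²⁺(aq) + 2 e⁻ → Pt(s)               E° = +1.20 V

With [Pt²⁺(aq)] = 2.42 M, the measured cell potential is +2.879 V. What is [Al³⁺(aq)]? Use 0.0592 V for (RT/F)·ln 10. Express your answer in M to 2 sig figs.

With Pt²⁺/Pt at the cathode and Al³⁺/Al at the anode, E°cell = +1.20 − (−1.66) = +2.86 V (n = 6).
Since E = E° − (0.0592/n)·log Q, log Q = n(E° − E)/0.0592 = −1.926.
Balancing electrons gives 3 Pt²⁺(aq) + 2 Al(s) → 3 Pt(s) + 2 Al³⁺(aq); thus Q = [Al³⁺(aq)]^2 / [Pt²⁺(aq)]^3.
Isolating [Al³⁺(aq)] in Q = 10^{−1.926} yields log [Al³⁺(aq)] = −0.387, i.e. 0.41 M.

0.41 M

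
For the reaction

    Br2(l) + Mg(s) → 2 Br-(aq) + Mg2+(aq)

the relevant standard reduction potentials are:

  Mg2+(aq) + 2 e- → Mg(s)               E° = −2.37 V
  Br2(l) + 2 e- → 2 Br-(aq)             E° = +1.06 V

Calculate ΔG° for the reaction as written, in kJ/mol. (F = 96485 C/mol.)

In the reaction as written Br2(l) is reduced, so the Br₂/Br⁻ couple is the cathode and Mg²⁺/Mg is the anode.
E°cell = +1.06 − (−2.37) = +3.43 V; balancing electrons gives n = 2.
ΔG° = −nFE°cell = −(2)(96485)(+3.43) J/mol = −662 kJ/mol.

−662 kJ/mol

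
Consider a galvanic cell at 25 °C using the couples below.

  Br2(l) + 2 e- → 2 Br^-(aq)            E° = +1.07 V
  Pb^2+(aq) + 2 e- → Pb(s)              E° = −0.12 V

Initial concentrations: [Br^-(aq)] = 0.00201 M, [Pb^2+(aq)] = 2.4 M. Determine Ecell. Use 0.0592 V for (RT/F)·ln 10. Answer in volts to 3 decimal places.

Since E°(Br₂/Br⁻) > E°(Pb²⁺/Pb), Br₂/Br⁻ serves as the cathode.
E°cell = +1.07 − (−0.12) = +1.19 V, with n = 2 electrons transferred.
Balancing gives Br2(l) + Pb(s) → 2 Br^-(aq) + Pb^2+(aq); hence Q = [Br^-(aq)]^2·[Pb^2+(aq)] = 9.7×10^−6 (log Q = −5.013).
By the Nernst equation, E = +1.19 − (0.0592/2)·(−5.013) = +1.338 V.

+1.338 V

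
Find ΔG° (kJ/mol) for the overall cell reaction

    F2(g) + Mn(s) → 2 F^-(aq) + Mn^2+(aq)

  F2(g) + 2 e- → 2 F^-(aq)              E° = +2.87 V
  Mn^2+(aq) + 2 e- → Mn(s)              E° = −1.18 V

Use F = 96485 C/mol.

−782 kJ/mol

In the reaction as written F2(g) is reduced, so the F₂/F⁻ couple is the cathode and Mn²⁺/Mn is the anode.
E°cell = +2.87 − (−1.18) = +4.05 V; balancing electrons gives n = 2.
ΔG° = −nFE°cell = −(2)(96485)(+4.05) J/mol = −782 kJ/mol.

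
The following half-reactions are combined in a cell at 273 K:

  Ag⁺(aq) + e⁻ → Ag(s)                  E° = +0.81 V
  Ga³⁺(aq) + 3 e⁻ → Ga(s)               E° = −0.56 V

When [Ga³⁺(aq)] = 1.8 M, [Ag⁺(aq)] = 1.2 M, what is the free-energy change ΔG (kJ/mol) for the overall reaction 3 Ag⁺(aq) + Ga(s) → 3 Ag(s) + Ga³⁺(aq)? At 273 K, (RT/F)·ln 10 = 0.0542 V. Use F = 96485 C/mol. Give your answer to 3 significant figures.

−396 kJ/mol

The standard cell potential is +0.81 − (−0.56) = +1.37 V, with n = 3 electrons in the balanced equation.
Here Q = [Ga³⁺(aq)] / [Ag⁺(aq)]^3 = 1.04 (log Q = 0.018), giving E = +1.37 − (0.0542/3)·(0.018) = +1.3697 V.
Finally ΔG = −nFE = −(3)(96485 C/mol)(+1.3697 V) = −396 kJ/mol.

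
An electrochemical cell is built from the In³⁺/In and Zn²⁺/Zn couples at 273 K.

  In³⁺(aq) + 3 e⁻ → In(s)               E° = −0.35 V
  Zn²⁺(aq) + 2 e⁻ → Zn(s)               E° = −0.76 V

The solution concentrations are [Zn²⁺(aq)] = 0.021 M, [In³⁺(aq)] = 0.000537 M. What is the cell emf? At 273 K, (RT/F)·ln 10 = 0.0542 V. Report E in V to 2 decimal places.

+0.40 V

In³⁺/In is reduced (cathode, E° = −0.35 V) and Zn²⁺/Zn is oxidized (anode).
The standard potential is −0.35 − (−0.76) = +0.41 V and the balanced reaction transfers n = 6 electrons.
For the overall reaction 2 In³⁺(aq) + 3 Zn(s) → 2 In(s) + 3 Zn²⁺(aq), Q = [Zn²⁺(aq)]^3 / [In³⁺(aq)]^2 = 32.1, giving log Q = 1.507.
E = E° − (0.0542/n)·log Q = +0.41 − (0.0542/6)(1.507) = +0.40 V.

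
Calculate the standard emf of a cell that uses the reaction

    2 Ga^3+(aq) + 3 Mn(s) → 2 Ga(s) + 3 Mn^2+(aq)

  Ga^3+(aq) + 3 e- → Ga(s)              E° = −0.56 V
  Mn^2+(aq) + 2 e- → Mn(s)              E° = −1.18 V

+0.62 V

In the reaction as written, Ga^3+(aq) is reduced (cathode) and Mn^2+(aq) is produced by oxidation at the anode.
E°cell = E°(cathode) − E°(anode) = −0.56 − (−1.18) = +0.62 V.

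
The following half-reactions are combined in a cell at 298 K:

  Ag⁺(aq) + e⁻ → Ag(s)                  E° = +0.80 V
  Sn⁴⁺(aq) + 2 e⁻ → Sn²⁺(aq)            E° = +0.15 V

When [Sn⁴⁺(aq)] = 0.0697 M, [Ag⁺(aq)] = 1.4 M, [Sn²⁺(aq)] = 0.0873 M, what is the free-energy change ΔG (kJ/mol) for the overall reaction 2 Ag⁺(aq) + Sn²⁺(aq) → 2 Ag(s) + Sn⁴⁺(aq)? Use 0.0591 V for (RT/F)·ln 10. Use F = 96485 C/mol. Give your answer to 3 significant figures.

The standard cell potential is +0.80 − (+0.15) = +0.65 V, with n = 2 electrons in the balanced equation.
Here Q = [Sn⁴⁺(aq)] / ([Ag⁺(aq)]^2·[Sn²⁺(aq)]) = 0.407 (log Q = −0.390), giving E = +0.65 − (0.0591/2)·(−0.390) = +0.6615 V.
Finally ΔG = −nFE = −(2)(96485 C/mol)(+0.6615 V) = −128 kJ/mol.

−128 kJ/mol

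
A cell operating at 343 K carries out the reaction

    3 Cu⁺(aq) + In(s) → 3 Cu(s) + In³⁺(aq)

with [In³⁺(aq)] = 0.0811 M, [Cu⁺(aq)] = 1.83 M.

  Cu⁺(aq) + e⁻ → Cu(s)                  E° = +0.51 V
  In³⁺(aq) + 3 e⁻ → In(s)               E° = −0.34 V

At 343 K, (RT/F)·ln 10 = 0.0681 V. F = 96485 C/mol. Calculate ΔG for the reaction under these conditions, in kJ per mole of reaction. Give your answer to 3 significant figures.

−258 kJ/mol

E°cell = +0.51 − (−0.34) = +0.85 V; the balanced reaction transfers n = 3 electrons.
The reaction quotient is [In³⁺(aq)] / [Cu⁺(aq)]^3 = 0.0132; by Nernst, E = +0.85 − (0.0681/3)(−1.878) = +0.8926 V.
Then ΔG = −nFE = −3 × 96485 × +0.8926 J/mol = −258 kJ/mol.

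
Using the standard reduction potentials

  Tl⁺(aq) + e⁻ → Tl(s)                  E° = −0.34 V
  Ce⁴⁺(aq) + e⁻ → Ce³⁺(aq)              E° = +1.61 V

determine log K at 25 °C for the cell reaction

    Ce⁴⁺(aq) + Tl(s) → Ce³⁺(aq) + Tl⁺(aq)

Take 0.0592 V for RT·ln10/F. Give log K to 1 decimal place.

The Ce⁴⁺/Ce³⁺ couple is reduced (cathode); E°cell = +1.61 − (−0.34) = +1.95 V with n = 1.
At equilibrium E = 0, so log K = nE°cell / 0.0592 = (1)(+1.95) / 0.0592 = 32.9.

log K = 32.9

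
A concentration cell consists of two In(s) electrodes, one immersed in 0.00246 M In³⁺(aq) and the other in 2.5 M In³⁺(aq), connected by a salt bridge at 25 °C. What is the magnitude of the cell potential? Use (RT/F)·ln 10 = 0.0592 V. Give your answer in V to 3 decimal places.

For a concentration cell E°cell = 0, since both electrodes use the same couple.
The compartment with the higher In³⁺(aq) concentration (2.5 M) acts as the cathode; ions are reduced there and produced at the dilute (0.00246 M) anode.
With n = 3, Ecell = −(0.0592/3)·log([dilute]/[conc]) = −(0.0592/3)·log(0.00246/2.5) = +0.059 V.

0.059 V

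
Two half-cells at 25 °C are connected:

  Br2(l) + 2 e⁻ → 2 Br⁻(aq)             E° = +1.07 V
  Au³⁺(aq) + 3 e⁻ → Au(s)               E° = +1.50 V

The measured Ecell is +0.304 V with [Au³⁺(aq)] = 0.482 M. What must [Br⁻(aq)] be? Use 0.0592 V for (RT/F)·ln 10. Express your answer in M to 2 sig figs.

With Au³⁺/Au at the cathode and Br₂/Br⁻ at the anode, E°cell = +1.50 − (+1.07) = +0.43 V (n = 6).
Since E = E° − (0.0592/n)·log Q, log Q = n(E° − E)/0.0592 = 12.770.
For 2 Au³⁺(aq) + 6 Br⁻(aq) → 2 Au(s) + 3 Br2(l), the reaction quotient is Q = 1 / ([Au³⁺(aq)]^2·[Br⁻(aq)]^6).
Isolating [Br⁻(aq)] in Q = 10^{12.770} yields log [Br⁻(aq)] = −2.023, i.e. 0.0095 M.

0.0095 M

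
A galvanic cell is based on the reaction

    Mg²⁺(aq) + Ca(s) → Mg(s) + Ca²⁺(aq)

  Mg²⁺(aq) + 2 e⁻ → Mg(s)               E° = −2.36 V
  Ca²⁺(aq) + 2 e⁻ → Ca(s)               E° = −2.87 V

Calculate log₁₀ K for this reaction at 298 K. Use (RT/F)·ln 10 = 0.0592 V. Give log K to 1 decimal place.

log K = 17.2

The Mg²⁺/Mg couple is reduced (cathode); E°cell = −2.36 − (−2.87) = +0.51 V with n = 2.
At equilibrium E = 0, so log K = nE°cell / 0.0592 = (2)(+0.51) / 0.0592 = 17.2.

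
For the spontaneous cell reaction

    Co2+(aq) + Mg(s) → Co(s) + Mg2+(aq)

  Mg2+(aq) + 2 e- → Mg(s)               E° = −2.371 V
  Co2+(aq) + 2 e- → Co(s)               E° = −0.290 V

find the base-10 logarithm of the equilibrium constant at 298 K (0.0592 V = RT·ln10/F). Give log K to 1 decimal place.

log K = 70.3

The Co²⁺/Co couple is reduced (cathode); E°cell = −0.290 − (−2.371) = +2.081 V with n = 2.
At equilibrium E = 0, so log K = nE°cell / 0.0592 = (2)(+2.081) / 0.0592 = 70.3.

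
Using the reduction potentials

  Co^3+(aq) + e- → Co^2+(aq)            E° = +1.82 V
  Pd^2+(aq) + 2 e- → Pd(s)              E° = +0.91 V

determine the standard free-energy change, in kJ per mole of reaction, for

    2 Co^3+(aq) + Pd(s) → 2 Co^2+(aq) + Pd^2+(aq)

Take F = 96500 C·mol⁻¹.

In the reaction as written Co^3+(aq) is reduced, so the Co³⁺/Co²⁺ couple is the cathode and Pd²⁺/Pd is the anode.
E°cell = +1.82 − (+0.91) = +0.91 V; balancing electrons gives n = 2.
ΔG° = −nFE°cell = −(2)(96500)(+0.91) J/mol = −176 kJ/mol.

−176 kJ/mol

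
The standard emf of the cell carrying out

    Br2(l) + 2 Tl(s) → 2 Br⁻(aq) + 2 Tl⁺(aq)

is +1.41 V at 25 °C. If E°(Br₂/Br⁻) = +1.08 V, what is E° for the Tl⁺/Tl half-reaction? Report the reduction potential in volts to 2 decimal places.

−0.33 V

In the reaction as written the Br₂/Br⁻ couple is reduced (cathode) and Tl⁺/Tl is oxidized (anode), so E°cell = E°(Br₂/Br⁻) − E°(Tl⁺/Tl).
E°(Tl⁺/Tl) = E°(cathode) − E°cell = +1.08 − (+1.41) = −0.33 V.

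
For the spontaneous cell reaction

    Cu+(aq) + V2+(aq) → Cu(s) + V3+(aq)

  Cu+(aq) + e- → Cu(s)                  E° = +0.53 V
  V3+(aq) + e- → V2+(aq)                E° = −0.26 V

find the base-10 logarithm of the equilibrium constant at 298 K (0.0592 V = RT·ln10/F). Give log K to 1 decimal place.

The Cu⁺/Cu couple is reduced (cathode); E°cell = +0.53 − (−0.26) = +0.79 V with n = 1.
At equilibrium E = 0, so log K = nE°cell / 0.0592 = (1)(+0.79) / 0.0592 = 13.3.

log K = 13.3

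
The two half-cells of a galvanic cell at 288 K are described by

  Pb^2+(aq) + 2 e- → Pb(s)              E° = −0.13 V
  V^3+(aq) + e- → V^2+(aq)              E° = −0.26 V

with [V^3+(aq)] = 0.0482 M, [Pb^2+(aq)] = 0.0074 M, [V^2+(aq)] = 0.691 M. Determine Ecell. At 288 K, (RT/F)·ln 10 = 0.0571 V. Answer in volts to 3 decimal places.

+0.135 V

The Pb²⁺/Pb couple has the more positive E°, so it is the cathode; V³⁺/V²⁺ is the anode.
The standard potential is −0.13 − (−0.26) = +0.13 V and the balanced reaction transfers n = 2 electrons.
Balancing gives Pb^2+(aq) + 2 V^2+(aq) → Pb(s) + 2 V^3+(aq); hence Q = [V^3+(aq)]^2 / ([Pb^2+(aq)]·[V^2+(aq)]^2) = 0.658 (log Q = −0.182).
E = E° − (0.0571/n)·log Q = +0.13 − (0.0571/2)(−0.182) = +0.135 V.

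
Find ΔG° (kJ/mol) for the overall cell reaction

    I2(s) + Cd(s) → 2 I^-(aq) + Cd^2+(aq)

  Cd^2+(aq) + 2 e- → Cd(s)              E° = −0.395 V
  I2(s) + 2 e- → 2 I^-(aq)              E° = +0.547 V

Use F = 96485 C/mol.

In the reaction as written I2(s) is reduced, so the I₂/I⁻ couple is the cathode and Cd²⁺/Cd is the anode.
E°cell = +0.547 − (−0.395) = +0.942 V; balancing electrons gives n = 2.
ΔG° = −nFE°cell = −(2)(96485)(+0.942) J/mol = −182 kJ/mol.

−182 kJ/mol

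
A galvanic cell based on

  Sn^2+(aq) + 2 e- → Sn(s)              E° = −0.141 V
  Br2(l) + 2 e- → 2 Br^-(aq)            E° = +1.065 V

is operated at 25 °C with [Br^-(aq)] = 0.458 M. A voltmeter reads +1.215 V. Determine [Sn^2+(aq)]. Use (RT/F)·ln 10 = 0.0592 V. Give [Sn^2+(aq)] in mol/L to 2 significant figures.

Br₂/Br⁻ is the cathode (higher E°); E°cell = +1.065 − (−0.141) = +1.206 V with n = 2.
Since E = E° − (0.0592/n)·log Q, log Q = n(E° − E)/0.0592 = −0.304.
Balancing electrons gives Br2(l) + Sn(s) → 2 Br^-(aq) + Sn^2+(aq); thus Q = [Br^-(aq)]^2·[Sn^2+(aq)].
Solving for the unknown gives log [Sn^2+(aq)] = 0.374, so [Sn^2+(aq)] ≈ 2.4 M.

2.4 M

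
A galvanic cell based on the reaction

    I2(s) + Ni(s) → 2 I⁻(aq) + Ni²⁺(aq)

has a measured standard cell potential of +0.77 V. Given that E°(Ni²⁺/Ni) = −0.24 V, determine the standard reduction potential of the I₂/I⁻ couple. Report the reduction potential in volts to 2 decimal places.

+0.53 V

In the reaction as written the I₂/I⁻ couple is reduced (cathode) and Ni²⁺/Ni is oxidized (anode), so E°cell = E°(I₂/I⁻) − E°(Ni²⁺/Ni).
E°(I₂/I⁻) = E°cell + E°(anode) = +0.77 + (−0.24) = +0.53 V.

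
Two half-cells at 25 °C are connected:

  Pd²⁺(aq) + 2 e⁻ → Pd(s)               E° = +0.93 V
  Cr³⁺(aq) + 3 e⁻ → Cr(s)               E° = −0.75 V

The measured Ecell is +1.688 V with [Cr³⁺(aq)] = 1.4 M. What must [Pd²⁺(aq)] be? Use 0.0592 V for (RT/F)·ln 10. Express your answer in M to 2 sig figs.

2.3 M

Pd²⁺/Pd is the cathode (higher E°); E°cell = +0.93 − (−0.75) = +1.68 V with n = 6.
Rearranging E = E° − (0.0592/n)·log Q gives log Q = 6(+1.68 − (+1.688))/0.0592 = −0.811.
Balancing electrons gives 3 Pd²⁺(aq) + 2 Cr(s) → 3 Pd(s) + 2 Cr³⁺(aq); thus Q = [Cr³⁺(aq)]^2 / [Pd²⁺(aq)]^3.
Substituting the known concentrations and solving, log [Pd²⁺(aq)] = 0.368 and [Pd²⁺(aq)] = 2.3 M.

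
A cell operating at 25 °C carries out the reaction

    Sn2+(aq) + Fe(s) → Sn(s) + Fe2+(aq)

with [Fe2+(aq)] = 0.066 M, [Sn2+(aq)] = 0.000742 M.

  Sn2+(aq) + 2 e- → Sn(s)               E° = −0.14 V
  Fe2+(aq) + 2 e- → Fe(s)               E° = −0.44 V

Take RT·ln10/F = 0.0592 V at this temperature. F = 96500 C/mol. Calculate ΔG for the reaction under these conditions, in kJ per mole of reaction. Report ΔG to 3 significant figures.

The standard cell potential is −0.14 − (−0.44) = +0.30 V, with n = 2 electrons in the balanced equation.
Here Q = [Fe2+(aq)] / [Sn2+(aq)] = 88.9 (log Q = 1.949), giving E = +0.30 − (0.0592/2)·(1.949) = +0.2423 V.
Then ΔG = −nFE = −2 × 96500 × +0.2423 J/mol = −46.8 kJ/mol.

−46.8 kJ/mol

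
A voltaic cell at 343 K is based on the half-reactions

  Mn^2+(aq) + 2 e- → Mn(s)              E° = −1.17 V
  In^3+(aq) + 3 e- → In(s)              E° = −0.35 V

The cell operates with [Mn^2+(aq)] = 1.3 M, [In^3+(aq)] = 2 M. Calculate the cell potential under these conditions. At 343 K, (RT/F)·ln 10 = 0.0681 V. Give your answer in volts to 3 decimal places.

+0.823 V

In³⁺/In is reduced (cathode, E° = −0.35 V) and Mn²⁺/Mn is oxidized (anode).
The standard potential is −0.35 − (−1.17) = +0.82 V and the balanced reaction transfers n = 6 electrons.
Balancing gives 2 In^3+(aq) + 3 Mn(s) → 2 In(s) + 3 Mn^2+(aq); hence Q = [Mn^2+(aq)]^3 / [In^3+(aq)]^2 = 0.549 (log Q = −0.260).
Applying E = E° − (RT ln10/nF)·log Q gives +0.82 − (0.0681/6)(−0.260) = +0.823 V.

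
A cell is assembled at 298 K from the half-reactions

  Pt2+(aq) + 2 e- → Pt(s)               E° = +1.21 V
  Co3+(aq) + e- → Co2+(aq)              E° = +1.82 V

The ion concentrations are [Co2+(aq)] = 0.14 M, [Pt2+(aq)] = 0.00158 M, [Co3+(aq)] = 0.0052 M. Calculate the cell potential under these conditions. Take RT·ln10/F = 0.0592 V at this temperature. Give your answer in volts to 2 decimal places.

Co³⁺/Co²⁺ is reduced (cathode, E° = +1.82 V) and Pt²⁺/Pt is oxidized (anode).
E°cell = E°cat − E°an = +1.82 − (+1.21) = +0.61 V; n = 2.
The balanced reaction is 2 Co3+(aq) + Pt(s) → 2 Co2+(aq) + Pt2+(aq), so Q = ([Co2+(aq)]^2·[Pt2+(aq)]) / [Co3+(aq)]^2 = 1.15 and log Q = 0.059.
Applying E = E° − (RT ln10/nF)·log Q gives +0.61 − (0.0592/2)(0.059) = +0.61 V.

+0.61 V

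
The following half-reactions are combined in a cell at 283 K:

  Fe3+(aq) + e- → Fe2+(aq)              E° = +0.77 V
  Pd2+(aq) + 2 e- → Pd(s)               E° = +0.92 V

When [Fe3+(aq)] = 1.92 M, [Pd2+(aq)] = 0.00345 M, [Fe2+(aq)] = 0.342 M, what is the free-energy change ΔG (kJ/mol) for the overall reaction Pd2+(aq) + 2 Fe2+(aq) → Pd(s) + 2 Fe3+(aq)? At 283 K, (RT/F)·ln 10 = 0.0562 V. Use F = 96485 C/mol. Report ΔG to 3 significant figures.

E°cell = +0.92 − (+0.77) = +0.15 V; the balanced reaction transfers n = 2 electrons.
Here Q = [Fe3+(aq)]^2 / ([Pd2+(aq)]·[Fe2+(aq)]^2) = 9.14×10^3 (log Q = 3.961), giving E = +0.15 − (0.0562/2)·(3.961) = +0.0387 V.
ΔG = −nFE = −(2)(96485)(+0.0387) J/mol = −7.47 kJ/mol.

−7.47 kJ/mol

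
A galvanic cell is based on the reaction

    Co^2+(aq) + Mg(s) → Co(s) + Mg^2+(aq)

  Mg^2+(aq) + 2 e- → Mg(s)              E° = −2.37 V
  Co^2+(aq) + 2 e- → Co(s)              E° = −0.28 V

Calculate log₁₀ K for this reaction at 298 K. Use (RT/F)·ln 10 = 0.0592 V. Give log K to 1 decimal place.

log K = 70.6

The Co²⁺/Co couple is reduced (cathode); E°cell = −0.28 − (−2.37) = +2.09 V with n = 2.
At equilibrium E = 0, so log K = nE°cell / 0.0592 = (2)(+2.09) / 0.0592 = 70.6.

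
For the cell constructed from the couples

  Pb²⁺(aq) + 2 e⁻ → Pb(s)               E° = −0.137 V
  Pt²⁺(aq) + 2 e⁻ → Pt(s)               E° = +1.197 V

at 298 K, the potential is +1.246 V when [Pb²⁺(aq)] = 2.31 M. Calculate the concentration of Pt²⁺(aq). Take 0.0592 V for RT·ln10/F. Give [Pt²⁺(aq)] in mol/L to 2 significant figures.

0.0025 M

With Pt²⁺/Pt at the cathode and Pb²⁺/Pb at the anode, E°cell = +1.197 − (−0.137) = +1.334 V (n = 2).
From the Nernst equation, log Q = n(E° − E)/0.0592 = 2·(+1.334 − (+1.246))/0.0592 = 2.973.
For Pt²⁺(aq) + Pb(s) → Pt(s) + Pb²⁺(aq), the reaction quotient is Q = [Pb²⁺(aq)] / [Pt²⁺(aq)].
Substituting the known concentrations and solving, log [Pt²⁺(aq)] = −2.609 and [Pt²⁺(aq)] = 0.0025 M.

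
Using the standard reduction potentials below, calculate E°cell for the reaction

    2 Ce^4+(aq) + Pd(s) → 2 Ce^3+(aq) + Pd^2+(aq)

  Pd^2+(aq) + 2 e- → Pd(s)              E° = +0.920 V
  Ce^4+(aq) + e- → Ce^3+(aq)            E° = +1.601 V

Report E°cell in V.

+0.681 V

In the reaction as written, Ce^4+(aq) is reduced (cathode) and Pd^2+(aq) is produced by oxidation at the anode.
E°cell = E°(cathode) − E°(anode) = +1.601 − (+0.920) = +0.681 V.
The positive value indicates the reaction is spontaneous as written.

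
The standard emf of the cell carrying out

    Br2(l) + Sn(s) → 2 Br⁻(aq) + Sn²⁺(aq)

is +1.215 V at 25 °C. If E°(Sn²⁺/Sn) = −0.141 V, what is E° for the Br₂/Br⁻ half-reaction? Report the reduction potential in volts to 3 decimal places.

+1.074 V

In the reaction as written the Br₂/Br⁻ couple is reduced (cathode) and Sn²⁺/Sn is oxidized (anode), so E°cell = E°(Br₂/Br⁻) − E°(Sn²⁺/Sn).
E°(Br₂/Br⁻) = E°cell + E°(anode) = +1.215 + (−0.141) = +1.074 V.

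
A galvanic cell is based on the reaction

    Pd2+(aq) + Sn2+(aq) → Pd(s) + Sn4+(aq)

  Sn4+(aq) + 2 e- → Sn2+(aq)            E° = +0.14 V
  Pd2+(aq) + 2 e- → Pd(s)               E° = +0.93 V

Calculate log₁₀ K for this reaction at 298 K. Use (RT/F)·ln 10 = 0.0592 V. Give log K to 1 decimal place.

The Pd²⁺/Pd couple is reduced (cathode); E°cell = +0.93 − (+0.14) = +0.79 V with n = 2.
At equilibrium E = 0, so log K = nE°cell / 0.0592 = (2)(+0.79) / 0.0592 = 26.7.

log K = 26.7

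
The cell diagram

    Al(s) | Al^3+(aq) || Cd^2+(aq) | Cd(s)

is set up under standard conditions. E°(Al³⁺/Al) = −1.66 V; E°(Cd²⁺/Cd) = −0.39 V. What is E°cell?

By convention the left-hand electrode in cell notation is the anode (oxidation) and the right-hand electrode is the cathode (reduction).
E°cell = E°(right) − E°(left) = −0.39 − (−1.66) = +1.27 V.

+1.27 V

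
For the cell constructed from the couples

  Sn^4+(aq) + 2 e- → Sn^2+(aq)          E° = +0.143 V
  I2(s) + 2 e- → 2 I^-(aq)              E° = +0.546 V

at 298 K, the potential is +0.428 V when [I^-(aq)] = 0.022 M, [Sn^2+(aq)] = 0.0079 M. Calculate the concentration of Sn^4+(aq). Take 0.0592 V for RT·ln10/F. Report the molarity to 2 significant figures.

I₂/I⁻ is the cathode (higher E°); E°cell = +0.546 − (+0.143) = +0.403 V with n = 2.
Since E = E° − (0.0592/n)·log Q, log Q = n(E° − E)/0.0592 = −0.845.
For I2(s) + Sn^2+(aq) → 2 I^-(aq) + Sn^4+(aq), the reaction quotient is Q = ([I^-(aq)]^2·[Sn^4+(aq)]) / [Sn^2+(aq)].
Solving for the unknown gives log [Sn^4+(aq)] = 0.368, so [Sn^4+(aq)] ≈ 2.3 M.

2.3 M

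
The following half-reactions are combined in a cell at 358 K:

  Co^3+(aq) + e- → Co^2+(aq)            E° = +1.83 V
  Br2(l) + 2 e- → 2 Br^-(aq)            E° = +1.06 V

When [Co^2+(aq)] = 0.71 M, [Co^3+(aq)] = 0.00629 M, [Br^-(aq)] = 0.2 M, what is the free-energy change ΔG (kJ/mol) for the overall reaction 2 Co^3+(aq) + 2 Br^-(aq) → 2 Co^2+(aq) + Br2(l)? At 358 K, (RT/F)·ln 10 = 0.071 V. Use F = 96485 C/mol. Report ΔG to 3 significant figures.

−111 kJ/mol

The standard cell potential is +1.83 − (+1.06) = +0.77 V, with n = 2 electrons in the balanced equation.
The reaction quotient is [Co^2+(aq)]^2 / ([Co^3+(aq)]^2·[Br^-(aq)]^2) = 3.19×10^5; by Nernst, E = +0.77 − (0.071/2)(5.503) = +0.5746 V.
Finally ΔG = −nFE = −(2)(96485 C/mol)(+0.5746 V) = −111 kJ/mol.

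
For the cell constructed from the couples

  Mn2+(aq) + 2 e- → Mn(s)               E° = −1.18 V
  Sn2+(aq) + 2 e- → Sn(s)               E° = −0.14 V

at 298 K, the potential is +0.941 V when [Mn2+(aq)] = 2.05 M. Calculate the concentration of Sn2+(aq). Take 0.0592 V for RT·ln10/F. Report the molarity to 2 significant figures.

Sn²⁺/Sn is the cathode (higher E°); E°cell = −0.14 − (−1.18) = +1.04 V with n = 2.
From the Nernst equation, log Q = n(E° − E)/0.0592 = 2·(+1.04 − (+0.941))/0.0592 = 3.345.
For Sn2+(aq) + Mn(s) → Sn(s) + Mn2+(aq), the reaction quotient is Q = [Mn2+(aq)] / [Sn2+(aq)].
Solving for the unknown gives log [Sn2+(aq)] = −3.033, so [Sn2+(aq)] ≈ 0.00093 M.

0.00093 M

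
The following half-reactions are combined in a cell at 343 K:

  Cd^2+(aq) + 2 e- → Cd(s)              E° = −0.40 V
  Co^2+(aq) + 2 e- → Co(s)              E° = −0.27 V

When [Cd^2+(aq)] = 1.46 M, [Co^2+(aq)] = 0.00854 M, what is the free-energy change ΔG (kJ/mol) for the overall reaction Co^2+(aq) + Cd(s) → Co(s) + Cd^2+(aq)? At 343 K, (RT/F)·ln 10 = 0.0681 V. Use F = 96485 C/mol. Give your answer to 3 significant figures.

−10.4 kJ/mol

With Co²⁺/Co reduced at the cathode, E°cell = −0.27 − (−0.40) = +0.13 V and n = 2.
Q = [Cd^2+(aq)] / [Co^2+(aq)] = 171, so log Q = 2.233 and E = +0.13 − (0.0681/2)(2.233) = +0.0540 V.
ΔG = −nFE = −(2)(96485)(+0.0540) J/mol = −10.4 kJ/mol.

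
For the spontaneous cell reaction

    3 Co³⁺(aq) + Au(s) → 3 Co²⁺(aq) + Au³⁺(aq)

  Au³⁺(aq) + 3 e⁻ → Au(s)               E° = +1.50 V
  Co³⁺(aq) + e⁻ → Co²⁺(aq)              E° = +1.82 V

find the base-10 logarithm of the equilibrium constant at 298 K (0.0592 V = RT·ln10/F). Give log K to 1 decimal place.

log K = 16.2

The Co³⁺/Co²⁺ couple is reduced (cathode); E°cell = +1.82 − (+1.50) = +0.32 V with n = 3.
At equilibrium E = 0, so log K = nE°cell / 0.0592 = (3)(+0.32) / 0.0592 = 16.2.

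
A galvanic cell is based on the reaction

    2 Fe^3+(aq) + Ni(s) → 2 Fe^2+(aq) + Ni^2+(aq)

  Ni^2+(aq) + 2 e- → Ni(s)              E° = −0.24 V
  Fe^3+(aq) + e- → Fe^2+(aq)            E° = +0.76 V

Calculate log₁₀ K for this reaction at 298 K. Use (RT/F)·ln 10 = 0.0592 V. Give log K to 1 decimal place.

log K = 33.8

The Fe³⁺/Fe²⁺ couple is reduced (cathode); E°cell = +0.76 − (−0.24) = +1.00 V with n = 2.
At equilibrium E = 0, so log K = nE°cell / 0.0592 = (2)(+1.00) / 0.0592 = 33.8.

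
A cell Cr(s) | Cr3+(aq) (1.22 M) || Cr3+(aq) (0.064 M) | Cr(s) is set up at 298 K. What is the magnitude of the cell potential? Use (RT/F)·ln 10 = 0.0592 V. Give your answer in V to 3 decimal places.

For a concentration cell E°cell = 0, since both electrodes use the same couple.
The compartment with the higher Cr3+(aq) concentration (1.22 M) acts as the cathode; ions are reduced there and produced at the dilute (0.064 M) anode.
With n = 3, Ecell = −(0.0592/3)·log([dilute]/[conc]) = −(0.0592/3)·log(0.064/1.22) = +0.025 V.

0.025 V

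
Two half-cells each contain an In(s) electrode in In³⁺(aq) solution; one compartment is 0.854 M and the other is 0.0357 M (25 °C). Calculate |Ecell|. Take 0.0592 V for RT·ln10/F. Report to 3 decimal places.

For a concentration cell E°cell = 0, since both electrodes use the same couple.
The compartment with the higher In³⁺(aq) concentration (0.854 M) acts as the cathode; ions are reduced there and produced at the dilute (0.0357 M) anode.
With n = 3, Ecell = −(0.0592/3)·log([dilute]/[conc]) = −(0.0592/3)·log(0.0357/0.854) = +0.027 V.

0.027 V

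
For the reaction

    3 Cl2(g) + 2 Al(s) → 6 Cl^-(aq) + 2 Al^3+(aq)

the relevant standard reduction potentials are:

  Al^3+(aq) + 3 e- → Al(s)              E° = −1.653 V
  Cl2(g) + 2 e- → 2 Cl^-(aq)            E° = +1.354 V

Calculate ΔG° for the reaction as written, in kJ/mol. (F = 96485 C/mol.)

In the reaction as written Cl2(g) is reduced, so the Cl₂/Cl⁻ couple is the cathode and Al³⁺/Al is the anode.
E°cell = +1.354 − (−1.653) = +3.007 V; balancing electrons gives n = 6.
ΔG° = −nFE°cell = −(6)(96485)(+3.007) J/mol = −1741 kJ/mol.

−1741 kJ/mol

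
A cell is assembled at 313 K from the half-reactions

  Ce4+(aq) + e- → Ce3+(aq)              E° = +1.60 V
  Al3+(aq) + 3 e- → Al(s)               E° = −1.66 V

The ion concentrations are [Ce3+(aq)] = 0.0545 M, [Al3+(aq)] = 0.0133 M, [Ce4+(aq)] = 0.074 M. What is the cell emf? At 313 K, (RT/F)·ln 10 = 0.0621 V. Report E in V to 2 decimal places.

Ce⁴⁺/Ce³⁺ is reduced (cathode, E° = +1.60 V) and Al³⁺/Al is oxidized (anode).
E°cell = +1.60 − (−1.66) = +3.26 V, with n = 3 electrons transferred.
Balancing gives 3 Ce4+(aq) + Al(s) → 3 Ce3+(aq) + Al3+(aq); hence Q = ([Ce3+(aq)]^3·[Al3+(aq)]) / [Ce4+(aq)]^3 = 0.00531 (log Q = −2.275).
By the Nernst equation, E = +3.26 − (0.0621/3)·(−2.275) = +3.31 V.

+3.31 V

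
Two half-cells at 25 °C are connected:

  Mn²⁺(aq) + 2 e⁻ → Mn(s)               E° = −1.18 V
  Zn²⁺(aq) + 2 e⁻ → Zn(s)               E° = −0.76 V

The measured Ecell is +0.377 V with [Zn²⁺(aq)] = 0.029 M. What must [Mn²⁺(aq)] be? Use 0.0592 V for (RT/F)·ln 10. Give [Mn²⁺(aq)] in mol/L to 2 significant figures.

Zn²⁺/Zn is the cathode (higher E°); E°cell = −0.76 − (−1.18) = +0.42 V with n = 2.
Since E = E° − (0.0592/n)·log Q, log Q = n(E° − E)/0.0592 = 1.453.
Balancing electrons gives Zn²⁺(aq) + Mn(s) → Zn(s) + Mn²⁺(aq); thus Q = [Mn²⁺(aq)] / [Zn²⁺(aq)].
Substituting the known concentrations and solving, log [Mn²⁺(aq)] = −0.085 and [Mn²⁺(aq)] = 0.82 M.

0.82 M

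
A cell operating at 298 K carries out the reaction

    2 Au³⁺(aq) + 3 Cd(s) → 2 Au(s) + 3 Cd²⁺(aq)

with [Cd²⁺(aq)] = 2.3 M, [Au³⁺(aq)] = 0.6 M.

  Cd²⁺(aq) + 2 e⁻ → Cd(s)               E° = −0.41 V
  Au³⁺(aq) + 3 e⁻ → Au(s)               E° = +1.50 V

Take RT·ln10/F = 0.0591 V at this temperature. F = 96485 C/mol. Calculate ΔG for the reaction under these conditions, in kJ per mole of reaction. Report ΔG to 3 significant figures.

With Au³⁺/Au reduced at the cathode, E°cell = +1.50 − (−0.41) = +1.91 V and n = 6.
Here Q = [Cd²⁺(aq)]^3 / [Au³⁺(aq)]^2 = 33.8 (log Q = 1.529), giving E = +1.91 − (0.0591/6)·(1.529) = +1.8949 V.
Finally ΔG = −nFE = −(6)(96485 C/mol)(+1.8949 V) = −1100 kJ/mol.

−1100 kJ/mol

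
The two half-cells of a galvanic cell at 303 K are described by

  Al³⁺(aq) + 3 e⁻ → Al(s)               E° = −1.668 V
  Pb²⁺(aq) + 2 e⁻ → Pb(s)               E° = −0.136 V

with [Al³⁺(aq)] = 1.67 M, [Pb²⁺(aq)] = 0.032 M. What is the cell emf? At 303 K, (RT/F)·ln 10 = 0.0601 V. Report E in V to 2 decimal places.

Pb²⁺/Pb is reduced (cathode, E° = −0.136 V) and Al³⁺/Al is oxidized (anode).
E°cell = −0.136 − (−1.668) = +1.532 V, with n = 6 electrons transferred.
For the overall reaction 3 Pb²⁺(aq) + 2 Al(s) → 3 Pb(s) + 2 Al³⁺(aq), Q = [Al³⁺(aq)]^2 / [Pb²⁺(aq)]^3 = 8.51×10^4, giving log Q = 4.930.
By the Nernst equation, E = +1.532 − (0.0601/6)·(4.930) = +1.48 V.

+1.48 V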